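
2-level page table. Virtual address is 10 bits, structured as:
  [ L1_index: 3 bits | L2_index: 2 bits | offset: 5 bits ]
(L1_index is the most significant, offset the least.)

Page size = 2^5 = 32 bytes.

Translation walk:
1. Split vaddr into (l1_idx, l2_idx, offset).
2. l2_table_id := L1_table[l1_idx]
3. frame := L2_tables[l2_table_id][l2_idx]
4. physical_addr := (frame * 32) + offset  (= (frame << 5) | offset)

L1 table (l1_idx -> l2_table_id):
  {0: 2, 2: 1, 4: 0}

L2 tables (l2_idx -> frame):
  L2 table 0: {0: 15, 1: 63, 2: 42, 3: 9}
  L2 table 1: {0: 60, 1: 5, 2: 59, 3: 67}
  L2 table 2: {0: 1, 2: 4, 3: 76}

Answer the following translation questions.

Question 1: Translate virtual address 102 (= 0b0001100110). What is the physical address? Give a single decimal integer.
Answer: 2438

Derivation:
vaddr = 102 = 0b0001100110
Split: l1_idx=0, l2_idx=3, offset=6
L1[0] = 2
L2[2][3] = 76
paddr = 76 * 32 + 6 = 2438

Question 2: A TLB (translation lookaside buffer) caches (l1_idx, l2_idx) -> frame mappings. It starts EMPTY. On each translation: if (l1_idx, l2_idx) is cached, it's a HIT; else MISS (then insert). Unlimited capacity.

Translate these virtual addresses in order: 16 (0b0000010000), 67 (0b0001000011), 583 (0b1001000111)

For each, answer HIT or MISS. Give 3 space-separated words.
vaddr=16: (0,0) not in TLB -> MISS, insert
vaddr=67: (0,2) not in TLB -> MISS, insert
vaddr=583: (4,2) not in TLB -> MISS, insert

Answer: MISS MISS MISS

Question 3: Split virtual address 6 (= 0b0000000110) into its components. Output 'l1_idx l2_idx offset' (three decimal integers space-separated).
Answer: 0 0 6

Derivation:
vaddr = 6 = 0b0000000110
  top 3 bits -> l1_idx = 0
  next 2 bits -> l2_idx = 0
  bottom 5 bits -> offset = 6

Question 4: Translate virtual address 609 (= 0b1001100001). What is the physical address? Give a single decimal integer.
Answer: 289

Derivation:
vaddr = 609 = 0b1001100001
Split: l1_idx=4, l2_idx=3, offset=1
L1[4] = 0
L2[0][3] = 9
paddr = 9 * 32 + 1 = 289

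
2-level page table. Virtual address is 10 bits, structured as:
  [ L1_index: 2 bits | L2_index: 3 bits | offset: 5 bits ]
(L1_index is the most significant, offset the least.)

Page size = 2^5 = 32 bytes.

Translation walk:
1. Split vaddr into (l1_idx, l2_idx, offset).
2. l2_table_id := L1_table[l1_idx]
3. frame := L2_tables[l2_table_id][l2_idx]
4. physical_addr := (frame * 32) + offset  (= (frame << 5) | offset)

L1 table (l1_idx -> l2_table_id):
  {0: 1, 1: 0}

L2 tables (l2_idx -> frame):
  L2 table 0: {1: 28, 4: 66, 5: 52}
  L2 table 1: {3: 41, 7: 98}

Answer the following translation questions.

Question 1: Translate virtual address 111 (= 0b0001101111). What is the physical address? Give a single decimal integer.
vaddr = 111 = 0b0001101111
Split: l1_idx=0, l2_idx=3, offset=15
L1[0] = 1
L2[1][3] = 41
paddr = 41 * 32 + 15 = 1327

Answer: 1327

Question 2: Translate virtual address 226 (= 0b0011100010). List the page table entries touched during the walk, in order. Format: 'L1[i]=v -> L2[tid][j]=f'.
Answer: L1[0]=1 -> L2[1][7]=98

Derivation:
vaddr = 226 = 0b0011100010
Split: l1_idx=0, l2_idx=7, offset=2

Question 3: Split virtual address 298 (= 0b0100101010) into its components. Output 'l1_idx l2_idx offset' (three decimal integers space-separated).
vaddr = 298 = 0b0100101010
  top 2 bits -> l1_idx = 1
  next 3 bits -> l2_idx = 1
  bottom 5 bits -> offset = 10

Answer: 1 1 10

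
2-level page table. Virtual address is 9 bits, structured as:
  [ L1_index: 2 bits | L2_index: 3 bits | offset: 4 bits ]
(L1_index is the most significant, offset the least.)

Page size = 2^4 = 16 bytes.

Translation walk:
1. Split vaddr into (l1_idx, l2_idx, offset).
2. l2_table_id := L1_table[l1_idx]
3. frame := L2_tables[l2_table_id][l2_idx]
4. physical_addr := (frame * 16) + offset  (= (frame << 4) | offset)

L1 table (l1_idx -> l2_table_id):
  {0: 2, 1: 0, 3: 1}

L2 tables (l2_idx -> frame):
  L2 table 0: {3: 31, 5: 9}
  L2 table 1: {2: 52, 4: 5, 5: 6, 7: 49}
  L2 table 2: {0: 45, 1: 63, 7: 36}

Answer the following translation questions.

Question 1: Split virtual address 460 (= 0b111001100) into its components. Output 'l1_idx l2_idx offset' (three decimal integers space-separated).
vaddr = 460 = 0b111001100
  top 2 bits -> l1_idx = 3
  next 3 bits -> l2_idx = 4
  bottom 4 bits -> offset = 12

Answer: 3 4 12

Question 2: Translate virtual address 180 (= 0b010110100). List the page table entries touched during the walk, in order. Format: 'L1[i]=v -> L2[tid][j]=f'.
vaddr = 180 = 0b010110100
Split: l1_idx=1, l2_idx=3, offset=4

Answer: L1[1]=0 -> L2[0][3]=31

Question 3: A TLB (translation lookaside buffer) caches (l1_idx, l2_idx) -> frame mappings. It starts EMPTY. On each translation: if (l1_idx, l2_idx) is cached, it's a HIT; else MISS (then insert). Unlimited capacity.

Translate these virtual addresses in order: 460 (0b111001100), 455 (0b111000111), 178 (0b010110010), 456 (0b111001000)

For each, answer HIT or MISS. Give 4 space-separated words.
vaddr=460: (3,4) not in TLB -> MISS, insert
vaddr=455: (3,4) in TLB -> HIT
vaddr=178: (1,3) not in TLB -> MISS, insert
vaddr=456: (3,4) in TLB -> HIT

Answer: MISS HIT MISS HIT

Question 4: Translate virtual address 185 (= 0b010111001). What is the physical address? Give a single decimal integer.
Answer: 505

Derivation:
vaddr = 185 = 0b010111001
Split: l1_idx=1, l2_idx=3, offset=9
L1[1] = 0
L2[0][3] = 31
paddr = 31 * 16 + 9 = 505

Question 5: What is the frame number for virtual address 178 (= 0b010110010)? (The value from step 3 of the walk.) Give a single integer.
Answer: 31

Derivation:
vaddr = 178: l1_idx=1, l2_idx=3
L1[1] = 0; L2[0][3] = 31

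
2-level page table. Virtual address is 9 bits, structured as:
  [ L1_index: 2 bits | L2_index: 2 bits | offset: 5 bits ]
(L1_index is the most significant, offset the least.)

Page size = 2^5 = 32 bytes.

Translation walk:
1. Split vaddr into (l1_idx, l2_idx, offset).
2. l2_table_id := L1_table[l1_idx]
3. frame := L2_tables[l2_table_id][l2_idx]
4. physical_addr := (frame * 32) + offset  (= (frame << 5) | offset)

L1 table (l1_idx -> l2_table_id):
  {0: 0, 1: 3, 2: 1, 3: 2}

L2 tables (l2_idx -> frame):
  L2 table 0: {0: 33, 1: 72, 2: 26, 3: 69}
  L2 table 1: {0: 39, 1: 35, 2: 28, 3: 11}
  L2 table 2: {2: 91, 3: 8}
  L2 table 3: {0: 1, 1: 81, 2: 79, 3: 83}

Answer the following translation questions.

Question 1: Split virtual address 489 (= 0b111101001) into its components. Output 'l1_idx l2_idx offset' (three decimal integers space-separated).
Answer: 3 3 9

Derivation:
vaddr = 489 = 0b111101001
  top 2 bits -> l1_idx = 3
  next 2 bits -> l2_idx = 3
  bottom 5 bits -> offset = 9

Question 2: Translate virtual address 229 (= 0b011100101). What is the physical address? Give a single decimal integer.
vaddr = 229 = 0b011100101
Split: l1_idx=1, l2_idx=3, offset=5
L1[1] = 3
L2[3][3] = 83
paddr = 83 * 32 + 5 = 2661

Answer: 2661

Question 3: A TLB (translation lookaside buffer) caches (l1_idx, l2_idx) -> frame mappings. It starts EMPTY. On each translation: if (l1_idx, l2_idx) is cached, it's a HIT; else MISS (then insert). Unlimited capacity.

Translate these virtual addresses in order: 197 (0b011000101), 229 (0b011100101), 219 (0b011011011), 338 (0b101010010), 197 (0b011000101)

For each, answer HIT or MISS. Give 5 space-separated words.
Answer: MISS MISS HIT MISS HIT

Derivation:
vaddr=197: (1,2) not in TLB -> MISS, insert
vaddr=229: (1,3) not in TLB -> MISS, insert
vaddr=219: (1,2) in TLB -> HIT
vaddr=338: (2,2) not in TLB -> MISS, insert
vaddr=197: (1,2) in TLB -> HIT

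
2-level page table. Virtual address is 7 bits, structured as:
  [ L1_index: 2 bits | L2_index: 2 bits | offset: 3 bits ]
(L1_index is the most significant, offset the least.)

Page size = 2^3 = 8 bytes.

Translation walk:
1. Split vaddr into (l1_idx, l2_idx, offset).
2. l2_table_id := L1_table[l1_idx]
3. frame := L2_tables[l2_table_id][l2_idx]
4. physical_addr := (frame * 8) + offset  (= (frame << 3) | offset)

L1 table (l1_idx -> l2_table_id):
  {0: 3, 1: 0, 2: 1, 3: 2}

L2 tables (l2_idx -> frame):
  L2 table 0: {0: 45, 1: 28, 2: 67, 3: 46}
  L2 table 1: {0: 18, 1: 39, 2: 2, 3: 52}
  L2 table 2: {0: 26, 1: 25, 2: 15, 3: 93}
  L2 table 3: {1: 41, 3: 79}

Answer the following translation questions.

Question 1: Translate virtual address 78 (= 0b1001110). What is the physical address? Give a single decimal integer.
Answer: 318

Derivation:
vaddr = 78 = 0b1001110
Split: l1_idx=2, l2_idx=1, offset=6
L1[2] = 1
L2[1][1] = 39
paddr = 39 * 8 + 6 = 318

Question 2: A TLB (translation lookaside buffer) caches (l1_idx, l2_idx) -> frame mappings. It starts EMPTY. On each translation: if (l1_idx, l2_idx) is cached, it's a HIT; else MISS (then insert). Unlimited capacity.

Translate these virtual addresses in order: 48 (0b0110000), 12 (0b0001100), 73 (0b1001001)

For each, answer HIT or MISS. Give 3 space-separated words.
vaddr=48: (1,2) not in TLB -> MISS, insert
vaddr=12: (0,1) not in TLB -> MISS, insert
vaddr=73: (2,1) not in TLB -> MISS, insert

Answer: MISS MISS MISS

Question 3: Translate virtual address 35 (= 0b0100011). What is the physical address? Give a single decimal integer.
vaddr = 35 = 0b0100011
Split: l1_idx=1, l2_idx=0, offset=3
L1[1] = 0
L2[0][0] = 45
paddr = 45 * 8 + 3 = 363

Answer: 363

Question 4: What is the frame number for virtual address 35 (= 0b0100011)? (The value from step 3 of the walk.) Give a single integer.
Answer: 45

Derivation:
vaddr = 35: l1_idx=1, l2_idx=0
L1[1] = 0; L2[0][0] = 45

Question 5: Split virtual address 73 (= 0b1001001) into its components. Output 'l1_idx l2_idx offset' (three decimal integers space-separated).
Answer: 2 1 1

Derivation:
vaddr = 73 = 0b1001001
  top 2 bits -> l1_idx = 2
  next 2 bits -> l2_idx = 1
  bottom 3 bits -> offset = 1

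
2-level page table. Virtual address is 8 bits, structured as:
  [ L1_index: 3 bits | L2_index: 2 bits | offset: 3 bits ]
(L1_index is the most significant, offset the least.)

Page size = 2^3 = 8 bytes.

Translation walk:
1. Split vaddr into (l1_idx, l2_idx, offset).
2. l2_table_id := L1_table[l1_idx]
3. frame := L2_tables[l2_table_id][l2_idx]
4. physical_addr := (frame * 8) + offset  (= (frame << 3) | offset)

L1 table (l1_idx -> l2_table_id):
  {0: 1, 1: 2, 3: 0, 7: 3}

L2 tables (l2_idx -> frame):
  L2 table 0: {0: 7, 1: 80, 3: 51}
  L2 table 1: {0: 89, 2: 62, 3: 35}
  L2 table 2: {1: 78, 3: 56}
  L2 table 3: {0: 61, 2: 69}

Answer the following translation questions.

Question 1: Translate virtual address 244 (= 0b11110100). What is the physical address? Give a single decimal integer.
Answer: 556

Derivation:
vaddr = 244 = 0b11110100
Split: l1_idx=7, l2_idx=2, offset=4
L1[7] = 3
L2[3][2] = 69
paddr = 69 * 8 + 4 = 556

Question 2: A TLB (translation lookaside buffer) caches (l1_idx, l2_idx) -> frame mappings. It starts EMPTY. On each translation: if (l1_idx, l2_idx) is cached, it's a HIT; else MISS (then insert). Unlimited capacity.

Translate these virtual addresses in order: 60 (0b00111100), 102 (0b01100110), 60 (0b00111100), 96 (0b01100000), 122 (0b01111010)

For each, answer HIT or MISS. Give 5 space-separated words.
vaddr=60: (1,3) not in TLB -> MISS, insert
vaddr=102: (3,0) not in TLB -> MISS, insert
vaddr=60: (1,3) in TLB -> HIT
vaddr=96: (3,0) in TLB -> HIT
vaddr=122: (3,3) not in TLB -> MISS, insert

Answer: MISS MISS HIT HIT MISS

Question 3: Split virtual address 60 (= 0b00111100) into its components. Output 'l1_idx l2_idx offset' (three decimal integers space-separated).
vaddr = 60 = 0b00111100
  top 3 bits -> l1_idx = 1
  next 2 bits -> l2_idx = 3
  bottom 3 bits -> offset = 4

Answer: 1 3 4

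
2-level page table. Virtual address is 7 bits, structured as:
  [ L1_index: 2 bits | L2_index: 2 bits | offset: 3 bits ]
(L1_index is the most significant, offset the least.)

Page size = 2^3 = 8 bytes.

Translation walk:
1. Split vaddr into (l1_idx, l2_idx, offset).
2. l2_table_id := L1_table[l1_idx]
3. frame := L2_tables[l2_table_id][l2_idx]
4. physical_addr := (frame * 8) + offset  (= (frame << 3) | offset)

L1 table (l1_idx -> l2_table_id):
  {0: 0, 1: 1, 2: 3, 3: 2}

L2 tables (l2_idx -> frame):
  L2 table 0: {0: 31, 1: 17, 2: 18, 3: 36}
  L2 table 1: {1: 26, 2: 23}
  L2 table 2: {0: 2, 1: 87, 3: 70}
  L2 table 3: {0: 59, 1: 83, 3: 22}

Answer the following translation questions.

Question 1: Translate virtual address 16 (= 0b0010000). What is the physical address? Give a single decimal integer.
Answer: 144

Derivation:
vaddr = 16 = 0b0010000
Split: l1_idx=0, l2_idx=2, offset=0
L1[0] = 0
L2[0][2] = 18
paddr = 18 * 8 + 0 = 144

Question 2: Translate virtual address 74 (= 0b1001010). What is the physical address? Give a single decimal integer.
vaddr = 74 = 0b1001010
Split: l1_idx=2, l2_idx=1, offset=2
L1[2] = 3
L2[3][1] = 83
paddr = 83 * 8 + 2 = 666

Answer: 666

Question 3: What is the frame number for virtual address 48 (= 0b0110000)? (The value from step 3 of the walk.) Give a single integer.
Answer: 23

Derivation:
vaddr = 48: l1_idx=1, l2_idx=2
L1[1] = 1; L2[1][2] = 23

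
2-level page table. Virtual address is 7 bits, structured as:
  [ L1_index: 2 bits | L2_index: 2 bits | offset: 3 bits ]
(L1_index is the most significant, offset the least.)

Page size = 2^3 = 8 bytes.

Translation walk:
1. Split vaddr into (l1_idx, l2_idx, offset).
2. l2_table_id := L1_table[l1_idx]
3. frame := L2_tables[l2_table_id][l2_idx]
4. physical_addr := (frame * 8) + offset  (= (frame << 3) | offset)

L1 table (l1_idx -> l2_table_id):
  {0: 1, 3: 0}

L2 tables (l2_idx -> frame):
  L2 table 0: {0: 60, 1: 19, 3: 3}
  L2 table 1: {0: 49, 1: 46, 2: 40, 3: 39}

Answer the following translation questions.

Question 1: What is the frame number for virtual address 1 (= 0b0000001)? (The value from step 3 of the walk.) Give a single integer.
Answer: 49

Derivation:
vaddr = 1: l1_idx=0, l2_idx=0
L1[0] = 1; L2[1][0] = 49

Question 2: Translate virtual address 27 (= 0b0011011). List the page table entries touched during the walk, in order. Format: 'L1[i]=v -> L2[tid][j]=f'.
vaddr = 27 = 0b0011011
Split: l1_idx=0, l2_idx=3, offset=3

Answer: L1[0]=1 -> L2[1][3]=39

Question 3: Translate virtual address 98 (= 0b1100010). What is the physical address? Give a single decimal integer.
Answer: 482

Derivation:
vaddr = 98 = 0b1100010
Split: l1_idx=3, l2_idx=0, offset=2
L1[3] = 0
L2[0][0] = 60
paddr = 60 * 8 + 2 = 482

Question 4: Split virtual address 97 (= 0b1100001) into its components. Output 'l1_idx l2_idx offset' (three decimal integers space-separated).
Answer: 3 0 1

Derivation:
vaddr = 97 = 0b1100001
  top 2 bits -> l1_idx = 3
  next 2 bits -> l2_idx = 0
  bottom 3 bits -> offset = 1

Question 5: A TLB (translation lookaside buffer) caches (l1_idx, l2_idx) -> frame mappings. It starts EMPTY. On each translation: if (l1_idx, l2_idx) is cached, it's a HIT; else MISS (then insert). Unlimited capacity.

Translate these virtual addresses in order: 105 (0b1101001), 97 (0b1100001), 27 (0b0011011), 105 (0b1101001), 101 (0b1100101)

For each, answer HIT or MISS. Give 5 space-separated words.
Answer: MISS MISS MISS HIT HIT

Derivation:
vaddr=105: (3,1) not in TLB -> MISS, insert
vaddr=97: (3,0) not in TLB -> MISS, insert
vaddr=27: (0,3) not in TLB -> MISS, insert
vaddr=105: (3,1) in TLB -> HIT
vaddr=101: (3,0) in TLB -> HIT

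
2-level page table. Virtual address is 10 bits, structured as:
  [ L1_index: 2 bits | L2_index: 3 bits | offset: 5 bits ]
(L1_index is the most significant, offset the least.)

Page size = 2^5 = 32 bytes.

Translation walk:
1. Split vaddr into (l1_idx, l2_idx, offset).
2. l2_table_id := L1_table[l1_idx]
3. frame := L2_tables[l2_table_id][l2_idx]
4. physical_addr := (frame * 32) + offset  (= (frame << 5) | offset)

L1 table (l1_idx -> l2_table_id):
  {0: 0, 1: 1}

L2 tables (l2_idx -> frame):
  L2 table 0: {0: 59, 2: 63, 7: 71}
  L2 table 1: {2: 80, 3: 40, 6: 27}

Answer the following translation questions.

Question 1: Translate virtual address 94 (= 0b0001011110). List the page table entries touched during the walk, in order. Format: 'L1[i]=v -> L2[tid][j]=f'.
Answer: L1[0]=0 -> L2[0][2]=63

Derivation:
vaddr = 94 = 0b0001011110
Split: l1_idx=0, l2_idx=2, offset=30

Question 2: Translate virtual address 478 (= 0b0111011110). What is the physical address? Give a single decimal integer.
Answer: 894

Derivation:
vaddr = 478 = 0b0111011110
Split: l1_idx=1, l2_idx=6, offset=30
L1[1] = 1
L2[1][6] = 27
paddr = 27 * 32 + 30 = 894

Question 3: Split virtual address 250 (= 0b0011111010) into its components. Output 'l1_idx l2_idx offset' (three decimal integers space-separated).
vaddr = 250 = 0b0011111010
  top 2 bits -> l1_idx = 0
  next 3 bits -> l2_idx = 7
  bottom 5 bits -> offset = 26

Answer: 0 7 26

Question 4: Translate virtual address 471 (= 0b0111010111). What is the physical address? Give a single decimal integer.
Answer: 887

Derivation:
vaddr = 471 = 0b0111010111
Split: l1_idx=1, l2_idx=6, offset=23
L1[1] = 1
L2[1][6] = 27
paddr = 27 * 32 + 23 = 887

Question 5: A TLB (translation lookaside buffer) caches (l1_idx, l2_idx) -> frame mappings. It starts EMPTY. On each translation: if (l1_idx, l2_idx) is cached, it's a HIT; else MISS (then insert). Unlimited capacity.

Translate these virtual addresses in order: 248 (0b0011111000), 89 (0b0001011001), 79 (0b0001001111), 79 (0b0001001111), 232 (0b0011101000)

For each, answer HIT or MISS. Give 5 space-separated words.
Answer: MISS MISS HIT HIT HIT

Derivation:
vaddr=248: (0,7) not in TLB -> MISS, insert
vaddr=89: (0,2) not in TLB -> MISS, insert
vaddr=79: (0,2) in TLB -> HIT
vaddr=79: (0,2) in TLB -> HIT
vaddr=232: (0,7) in TLB -> HIT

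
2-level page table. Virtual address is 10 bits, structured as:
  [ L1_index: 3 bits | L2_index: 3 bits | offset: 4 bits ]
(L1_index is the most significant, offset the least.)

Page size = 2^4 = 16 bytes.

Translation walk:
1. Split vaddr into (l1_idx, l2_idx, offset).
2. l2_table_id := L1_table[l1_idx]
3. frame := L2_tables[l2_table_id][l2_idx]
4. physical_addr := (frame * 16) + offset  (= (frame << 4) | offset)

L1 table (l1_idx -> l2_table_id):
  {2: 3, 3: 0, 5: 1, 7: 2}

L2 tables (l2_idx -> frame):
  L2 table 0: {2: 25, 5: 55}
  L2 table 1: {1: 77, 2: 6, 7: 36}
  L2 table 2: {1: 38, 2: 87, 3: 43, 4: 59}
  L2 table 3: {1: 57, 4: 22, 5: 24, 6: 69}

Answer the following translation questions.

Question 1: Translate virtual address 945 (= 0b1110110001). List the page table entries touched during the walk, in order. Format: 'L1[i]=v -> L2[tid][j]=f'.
Answer: L1[7]=2 -> L2[2][3]=43

Derivation:
vaddr = 945 = 0b1110110001
Split: l1_idx=7, l2_idx=3, offset=1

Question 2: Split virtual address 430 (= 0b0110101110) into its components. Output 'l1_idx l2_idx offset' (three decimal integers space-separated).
Answer: 3 2 14

Derivation:
vaddr = 430 = 0b0110101110
  top 3 bits -> l1_idx = 3
  next 3 bits -> l2_idx = 2
  bottom 4 bits -> offset = 14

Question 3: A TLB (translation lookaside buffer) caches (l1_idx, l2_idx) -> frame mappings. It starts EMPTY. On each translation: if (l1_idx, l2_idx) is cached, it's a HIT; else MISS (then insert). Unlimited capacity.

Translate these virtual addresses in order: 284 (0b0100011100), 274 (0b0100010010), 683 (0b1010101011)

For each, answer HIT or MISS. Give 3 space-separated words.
Answer: MISS HIT MISS

Derivation:
vaddr=284: (2,1) not in TLB -> MISS, insert
vaddr=274: (2,1) in TLB -> HIT
vaddr=683: (5,2) not in TLB -> MISS, insert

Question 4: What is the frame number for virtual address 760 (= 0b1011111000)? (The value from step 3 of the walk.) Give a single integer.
vaddr = 760: l1_idx=5, l2_idx=7
L1[5] = 1; L2[1][7] = 36

Answer: 36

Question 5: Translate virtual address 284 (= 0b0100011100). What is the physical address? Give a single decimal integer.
Answer: 924

Derivation:
vaddr = 284 = 0b0100011100
Split: l1_idx=2, l2_idx=1, offset=12
L1[2] = 3
L2[3][1] = 57
paddr = 57 * 16 + 12 = 924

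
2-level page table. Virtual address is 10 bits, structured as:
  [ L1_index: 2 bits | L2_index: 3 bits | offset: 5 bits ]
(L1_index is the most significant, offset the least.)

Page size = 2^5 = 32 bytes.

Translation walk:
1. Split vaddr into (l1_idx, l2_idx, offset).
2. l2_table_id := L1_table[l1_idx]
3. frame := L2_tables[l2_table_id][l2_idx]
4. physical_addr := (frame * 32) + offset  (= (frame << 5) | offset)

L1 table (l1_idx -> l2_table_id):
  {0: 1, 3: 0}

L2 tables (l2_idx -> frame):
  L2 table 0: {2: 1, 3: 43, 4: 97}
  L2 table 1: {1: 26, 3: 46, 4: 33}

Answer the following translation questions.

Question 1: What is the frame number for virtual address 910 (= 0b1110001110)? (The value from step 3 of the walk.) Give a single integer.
vaddr = 910: l1_idx=3, l2_idx=4
L1[3] = 0; L2[0][4] = 97

Answer: 97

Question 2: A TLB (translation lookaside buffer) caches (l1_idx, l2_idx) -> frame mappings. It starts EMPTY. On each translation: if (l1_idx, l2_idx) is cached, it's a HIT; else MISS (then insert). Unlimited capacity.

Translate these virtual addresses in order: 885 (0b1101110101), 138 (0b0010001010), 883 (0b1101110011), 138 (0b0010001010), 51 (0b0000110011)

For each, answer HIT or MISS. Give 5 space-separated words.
Answer: MISS MISS HIT HIT MISS

Derivation:
vaddr=885: (3,3) not in TLB -> MISS, insert
vaddr=138: (0,4) not in TLB -> MISS, insert
vaddr=883: (3,3) in TLB -> HIT
vaddr=138: (0,4) in TLB -> HIT
vaddr=51: (0,1) not in TLB -> MISS, insert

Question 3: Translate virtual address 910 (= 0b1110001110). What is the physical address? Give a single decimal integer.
vaddr = 910 = 0b1110001110
Split: l1_idx=3, l2_idx=4, offset=14
L1[3] = 0
L2[0][4] = 97
paddr = 97 * 32 + 14 = 3118

Answer: 3118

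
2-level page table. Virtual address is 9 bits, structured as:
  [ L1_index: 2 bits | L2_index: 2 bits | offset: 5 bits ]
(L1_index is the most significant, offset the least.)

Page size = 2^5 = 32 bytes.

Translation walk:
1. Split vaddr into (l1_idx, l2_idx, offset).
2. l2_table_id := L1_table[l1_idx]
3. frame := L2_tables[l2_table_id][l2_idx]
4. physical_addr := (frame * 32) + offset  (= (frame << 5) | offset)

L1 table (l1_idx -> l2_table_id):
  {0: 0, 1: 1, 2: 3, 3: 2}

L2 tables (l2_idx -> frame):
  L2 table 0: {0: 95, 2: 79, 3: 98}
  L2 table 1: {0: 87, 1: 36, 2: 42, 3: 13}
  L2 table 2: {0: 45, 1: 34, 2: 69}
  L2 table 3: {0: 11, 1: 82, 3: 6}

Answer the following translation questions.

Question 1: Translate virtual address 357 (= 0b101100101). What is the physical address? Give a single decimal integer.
vaddr = 357 = 0b101100101
Split: l1_idx=2, l2_idx=3, offset=5
L1[2] = 3
L2[3][3] = 6
paddr = 6 * 32 + 5 = 197

Answer: 197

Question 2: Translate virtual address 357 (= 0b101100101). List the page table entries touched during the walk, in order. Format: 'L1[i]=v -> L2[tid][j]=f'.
vaddr = 357 = 0b101100101
Split: l1_idx=2, l2_idx=3, offset=5

Answer: L1[2]=3 -> L2[3][3]=6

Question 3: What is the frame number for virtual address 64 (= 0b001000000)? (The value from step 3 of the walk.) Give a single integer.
vaddr = 64: l1_idx=0, l2_idx=2
L1[0] = 0; L2[0][2] = 79

Answer: 79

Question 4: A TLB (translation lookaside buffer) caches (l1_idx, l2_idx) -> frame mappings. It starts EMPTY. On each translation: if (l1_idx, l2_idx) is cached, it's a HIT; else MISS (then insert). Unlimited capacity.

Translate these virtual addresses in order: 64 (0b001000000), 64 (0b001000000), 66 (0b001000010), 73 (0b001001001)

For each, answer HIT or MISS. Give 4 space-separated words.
vaddr=64: (0,2) not in TLB -> MISS, insert
vaddr=64: (0,2) in TLB -> HIT
vaddr=66: (0,2) in TLB -> HIT
vaddr=73: (0,2) in TLB -> HIT

Answer: MISS HIT HIT HIT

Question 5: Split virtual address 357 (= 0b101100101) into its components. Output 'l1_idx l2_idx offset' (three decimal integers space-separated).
Answer: 2 3 5

Derivation:
vaddr = 357 = 0b101100101
  top 2 bits -> l1_idx = 2
  next 2 bits -> l2_idx = 3
  bottom 5 bits -> offset = 5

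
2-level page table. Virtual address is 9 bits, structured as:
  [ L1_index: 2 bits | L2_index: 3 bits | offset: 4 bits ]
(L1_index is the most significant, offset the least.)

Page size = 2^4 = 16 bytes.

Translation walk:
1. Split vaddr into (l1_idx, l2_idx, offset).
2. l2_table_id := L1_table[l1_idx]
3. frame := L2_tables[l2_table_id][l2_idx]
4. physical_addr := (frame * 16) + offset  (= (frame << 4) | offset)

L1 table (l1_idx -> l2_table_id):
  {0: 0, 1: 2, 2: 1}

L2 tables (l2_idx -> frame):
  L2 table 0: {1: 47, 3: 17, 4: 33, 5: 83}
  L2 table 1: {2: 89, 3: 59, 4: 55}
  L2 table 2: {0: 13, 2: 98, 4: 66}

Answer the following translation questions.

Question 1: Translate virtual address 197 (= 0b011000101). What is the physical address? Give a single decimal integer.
Answer: 1061

Derivation:
vaddr = 197 = 0b011000101
Split: l1_idx=1, l2_idx=4, offset=5
L1[1] = 2
L2[2][4] = 66
paddr = 66 * 16 + 5 = 1061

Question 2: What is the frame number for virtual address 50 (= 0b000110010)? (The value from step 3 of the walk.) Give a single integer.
vaddr = 50: l1_idx=0, l2_idx=3
L1[0] = 0; L2[0][3] = 17

Answer: 17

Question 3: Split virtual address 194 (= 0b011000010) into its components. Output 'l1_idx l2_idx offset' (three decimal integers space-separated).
Answer: 1 4 2

Derivation:
vaddr = 194 = 0b011000010
  top 2 bits -> l1_idx = 1
  next 3 bits -> l2_idx = 4
  bottom 4 bits -> offset = 2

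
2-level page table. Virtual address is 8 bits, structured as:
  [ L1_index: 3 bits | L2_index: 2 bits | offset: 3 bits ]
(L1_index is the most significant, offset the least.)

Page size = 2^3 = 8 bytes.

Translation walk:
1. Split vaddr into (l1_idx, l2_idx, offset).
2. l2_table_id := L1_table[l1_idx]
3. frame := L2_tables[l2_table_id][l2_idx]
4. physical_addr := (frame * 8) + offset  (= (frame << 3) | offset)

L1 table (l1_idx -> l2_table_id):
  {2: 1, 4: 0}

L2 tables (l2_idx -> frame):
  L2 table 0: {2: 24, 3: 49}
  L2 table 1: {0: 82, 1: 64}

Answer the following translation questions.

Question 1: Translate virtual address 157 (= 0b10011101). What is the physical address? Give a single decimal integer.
Answer: 397

Derivation:
vaddr = 157 = 0b10011101
Split: l1_idx=4, l2_idx=3, offset=5
L1[4] = 0
L2[0][3] = 49
paddr = 49 * 8 + 5 = 397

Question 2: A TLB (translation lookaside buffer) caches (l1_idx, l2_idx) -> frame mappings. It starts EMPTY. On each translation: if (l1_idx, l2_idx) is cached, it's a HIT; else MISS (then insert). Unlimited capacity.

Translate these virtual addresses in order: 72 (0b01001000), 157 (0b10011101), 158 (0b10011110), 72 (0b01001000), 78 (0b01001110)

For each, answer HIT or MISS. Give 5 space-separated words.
vaddr=72: (2,1) not in TLB -> MISS, insert
vaddr=157: (4,3) not in TLB -> MISS, insert
vaddr=158: (4,3) in TLB -> HIT
vaddr=72: (2,1) in TLB -> HIT
vaddr=78: (2,1) in TLB -> HIT

Answer: MISS MISS HIT HIT HIT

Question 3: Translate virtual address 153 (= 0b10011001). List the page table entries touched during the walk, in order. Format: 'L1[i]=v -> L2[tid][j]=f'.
Answer: L1[4]=0 -> L2[0][3]=49

Derivation:
vaddr = 153 = 0b10011001
Split: l1_idx=4, l2_idx=3, offset=1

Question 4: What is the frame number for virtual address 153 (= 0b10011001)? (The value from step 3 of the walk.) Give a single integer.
vaddr = 153: l1_idx=4, l2_idx=3
L1[4] = 0; L2[0][3] = 49

Answer: 49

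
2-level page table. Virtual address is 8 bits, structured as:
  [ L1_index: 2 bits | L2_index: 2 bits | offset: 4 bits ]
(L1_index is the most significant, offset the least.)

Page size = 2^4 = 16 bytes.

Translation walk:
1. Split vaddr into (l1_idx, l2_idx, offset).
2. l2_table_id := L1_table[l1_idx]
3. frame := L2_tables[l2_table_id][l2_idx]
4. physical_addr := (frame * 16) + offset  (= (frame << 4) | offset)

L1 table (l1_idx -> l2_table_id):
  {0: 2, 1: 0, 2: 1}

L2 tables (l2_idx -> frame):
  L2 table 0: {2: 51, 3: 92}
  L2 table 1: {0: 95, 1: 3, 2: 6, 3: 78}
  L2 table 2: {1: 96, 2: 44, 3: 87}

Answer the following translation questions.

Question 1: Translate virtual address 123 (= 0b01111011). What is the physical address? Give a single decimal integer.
vaddr = 123 = 0b01111011
Split: l1_idx=1, l2_idx=3, offset=11
L1[1] = 0
L2[0][3] = 92
paddr = 92 * 16 + 11 = 1483

Answer: 1483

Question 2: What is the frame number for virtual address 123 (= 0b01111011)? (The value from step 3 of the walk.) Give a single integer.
vaddr = 123: l1_idx=1, l2_idx=3
L1[1] = 0; L2[0][3] = 92

Answer: 92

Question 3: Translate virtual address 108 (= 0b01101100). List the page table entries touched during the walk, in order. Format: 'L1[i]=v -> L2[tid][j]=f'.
vaddr = 108 = 0b01101100
Split: l1_idx=1, l2_idx=2, offset=12

Answer: L1[1]=0 -> L2[0][2]=51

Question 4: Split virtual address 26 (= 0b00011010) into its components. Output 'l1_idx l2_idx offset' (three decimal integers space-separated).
Answer: 0 1 10

Derivation:
vaddr = 26 = 0b00011010
  top 2 bits -> l1_idx = 0
  next 2 bits -> l2_idx = 1
  bottom 4 bits -> offset = 10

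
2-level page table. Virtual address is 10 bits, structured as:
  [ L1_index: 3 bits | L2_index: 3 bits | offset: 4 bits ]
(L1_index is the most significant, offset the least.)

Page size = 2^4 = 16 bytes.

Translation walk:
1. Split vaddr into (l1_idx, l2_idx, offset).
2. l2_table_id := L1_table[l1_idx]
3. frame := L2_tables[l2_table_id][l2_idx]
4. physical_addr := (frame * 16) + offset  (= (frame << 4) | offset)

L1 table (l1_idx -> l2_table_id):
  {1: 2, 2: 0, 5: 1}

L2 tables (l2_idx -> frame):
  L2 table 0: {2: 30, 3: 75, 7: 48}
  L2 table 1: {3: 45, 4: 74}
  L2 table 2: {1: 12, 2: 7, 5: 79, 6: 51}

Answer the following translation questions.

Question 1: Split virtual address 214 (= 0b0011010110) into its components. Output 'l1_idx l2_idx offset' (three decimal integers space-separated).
vaddr = 214 = 0b0011010110
  top 3 bits -> l1_idx = 1
  next 3 bits -> l2_idx = 5
  bottom 4 bits -> offset = 6

Answer: 1 5 6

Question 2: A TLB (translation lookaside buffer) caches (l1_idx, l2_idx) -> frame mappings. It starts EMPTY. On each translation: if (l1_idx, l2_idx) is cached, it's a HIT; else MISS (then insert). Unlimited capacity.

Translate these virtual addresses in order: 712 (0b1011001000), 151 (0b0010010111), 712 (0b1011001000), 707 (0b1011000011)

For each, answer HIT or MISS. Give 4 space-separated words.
Answer: MISS MISS HIT HIT

Derivation:
vaddr=712: (5,4) not in TLB -> MISS, insert
vaddr=151: (1,1) not in TLB -> MISS, insert
vaddr=712: (5,4) in TLB -> HIT
vaddr=707: (5,4) in TLB -> HIT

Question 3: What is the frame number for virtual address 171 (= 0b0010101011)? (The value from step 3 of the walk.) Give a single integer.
Answer: 7

Derivation:
vaddr = 171: l1_idx=1, l2_idx=2
L1[1] = 2; L2[2][2] = 7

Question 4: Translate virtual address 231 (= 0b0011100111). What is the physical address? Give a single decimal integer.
vaddr = 231 = 0b0011100111
Split: l1_idx=1, l2_idx=6, offset=7
L1[1] = 2
L2[2][6] = 51
paddr = 51 * 16 + 7 = 823

Answer: 823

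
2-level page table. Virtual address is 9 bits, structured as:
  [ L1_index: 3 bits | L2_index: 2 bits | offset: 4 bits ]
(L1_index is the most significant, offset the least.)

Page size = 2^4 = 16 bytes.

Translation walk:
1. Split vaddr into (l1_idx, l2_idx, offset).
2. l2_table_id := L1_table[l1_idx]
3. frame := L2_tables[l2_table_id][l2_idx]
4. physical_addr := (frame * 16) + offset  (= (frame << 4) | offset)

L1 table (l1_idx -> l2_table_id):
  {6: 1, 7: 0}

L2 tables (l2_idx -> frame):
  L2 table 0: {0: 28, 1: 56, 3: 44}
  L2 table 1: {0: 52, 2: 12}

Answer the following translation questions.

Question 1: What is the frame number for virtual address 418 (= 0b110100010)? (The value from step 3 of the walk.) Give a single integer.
Answer: 12

Derivation:
vaddr = 418: l1_idx=6, l2_idx=2
L1[6] = 1; L2[1][2] = 12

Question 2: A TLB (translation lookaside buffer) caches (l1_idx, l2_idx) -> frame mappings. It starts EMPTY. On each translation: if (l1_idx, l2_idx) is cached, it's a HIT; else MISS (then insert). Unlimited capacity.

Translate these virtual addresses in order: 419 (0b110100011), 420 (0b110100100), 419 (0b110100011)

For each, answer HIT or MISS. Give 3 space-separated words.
vaddr=419: (6,2) not in TLB -> MISS, insert
vaddr=420: (6,2) in TLB -> HIT
vaddr=419: (6,2) in TLB -> HIT

Answer: MISS HIT HIT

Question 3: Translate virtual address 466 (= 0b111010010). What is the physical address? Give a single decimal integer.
Answer: 898

Derivation:
vaddr = 466 = 0b111010010
Split: l1_idx=7, l2_idx=1, offset=2
L1[7] = 0
L2[0][1] = 56
paddr = 56 * 16 + 2 = 898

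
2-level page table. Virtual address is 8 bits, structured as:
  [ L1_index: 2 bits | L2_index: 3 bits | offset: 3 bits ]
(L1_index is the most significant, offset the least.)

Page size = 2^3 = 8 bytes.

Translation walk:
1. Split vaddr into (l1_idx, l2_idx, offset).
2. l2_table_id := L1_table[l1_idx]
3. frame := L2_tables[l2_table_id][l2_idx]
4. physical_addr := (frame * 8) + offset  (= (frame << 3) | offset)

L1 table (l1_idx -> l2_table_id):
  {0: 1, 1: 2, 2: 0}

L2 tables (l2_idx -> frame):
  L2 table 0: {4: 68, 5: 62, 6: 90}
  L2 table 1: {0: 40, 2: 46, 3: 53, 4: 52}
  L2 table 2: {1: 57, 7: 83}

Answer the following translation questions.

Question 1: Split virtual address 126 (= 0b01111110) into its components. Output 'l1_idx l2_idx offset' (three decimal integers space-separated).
vaddr = 126 = 0b01111110
  top 2 bits -> l1_idx = 1
  next 3 bits -> l2_idx = 7
  bottom 3 bits -> offset = 6

Answer: 1 7 6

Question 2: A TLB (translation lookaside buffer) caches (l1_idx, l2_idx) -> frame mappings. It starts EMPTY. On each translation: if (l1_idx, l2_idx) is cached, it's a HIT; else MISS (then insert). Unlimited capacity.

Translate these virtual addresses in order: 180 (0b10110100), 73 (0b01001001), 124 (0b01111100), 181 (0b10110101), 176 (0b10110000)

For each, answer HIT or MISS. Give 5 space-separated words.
vaddr=180: (2,6) not in TLB -> MISS, insert
vaddr=73: (1,1) not in TLB -> MISS, insert
vaddr=124: (1,7) not in TLB -> MISS, insert
vaddr=181: (2,6) in TLB -> HIT
vaddr=176: (2,6) in TLB -> HIT

Answer: MISS MISS MISS HIT HIT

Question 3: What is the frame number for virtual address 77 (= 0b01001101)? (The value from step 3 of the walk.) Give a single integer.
Answer: 57

Derivation:
vaddr = 77: l1_idx=1, l2_idx=1
L1[1] = 2; L2[2][1] = 57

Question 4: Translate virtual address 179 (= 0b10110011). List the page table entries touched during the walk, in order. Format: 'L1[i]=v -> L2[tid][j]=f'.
vaddr = 179 = 0b10110011
Split: l1_idx=2, l2_idx=6, offset=3

Answer: L1[2]=0 -> L2[0][6]=90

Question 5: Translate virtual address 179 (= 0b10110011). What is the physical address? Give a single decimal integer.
Answer: 723

Derivation:
vaddr = 179 = 0b10110011
Split: l1_idx=2, l2_idx=6, offset=3
L1[2] = 0
L2[0][6] = 90
paddr = 90 * 8 + 3 = 723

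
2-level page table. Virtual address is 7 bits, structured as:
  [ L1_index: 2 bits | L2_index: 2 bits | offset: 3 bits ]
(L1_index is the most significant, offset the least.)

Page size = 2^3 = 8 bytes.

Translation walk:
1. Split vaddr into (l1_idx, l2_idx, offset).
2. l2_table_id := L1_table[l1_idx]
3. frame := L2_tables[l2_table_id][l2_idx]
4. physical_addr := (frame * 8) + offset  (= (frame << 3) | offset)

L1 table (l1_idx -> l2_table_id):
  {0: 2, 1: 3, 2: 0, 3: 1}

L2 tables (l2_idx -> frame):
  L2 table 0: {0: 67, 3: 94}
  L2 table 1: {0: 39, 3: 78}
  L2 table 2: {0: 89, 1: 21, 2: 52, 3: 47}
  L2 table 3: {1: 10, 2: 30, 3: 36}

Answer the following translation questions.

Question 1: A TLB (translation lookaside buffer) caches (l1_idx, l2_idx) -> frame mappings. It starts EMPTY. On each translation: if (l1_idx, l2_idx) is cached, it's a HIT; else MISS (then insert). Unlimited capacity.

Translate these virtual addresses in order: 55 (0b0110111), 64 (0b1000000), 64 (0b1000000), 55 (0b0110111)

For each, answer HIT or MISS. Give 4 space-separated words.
vaddr=55: (1,2) not in TLB -> MISS, insert
vaddr=64: (2,0) not in TLB -> MISS, insert
vaddr=64: (2,0) in TLB -> HIT
vaddr=55: (1,2) in TLB -> HIT

Answer: MISS MISS HIT HIT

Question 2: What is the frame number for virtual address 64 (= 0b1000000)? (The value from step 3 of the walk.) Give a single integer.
Answer: 67

Derivation:
vaddr = 64: l1_idx=2, l2_idx=0
L1[2] = 0; L2[0][0] = 67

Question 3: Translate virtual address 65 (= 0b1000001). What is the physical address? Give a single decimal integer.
vaddr = 65 = 0b1000001
Split: l1_idx=2, l2_idx=0, offset=1
L1[2] = 0
L2[0][0] = 67
paddr = 67 * 8 + 1 = 537

Answer: 537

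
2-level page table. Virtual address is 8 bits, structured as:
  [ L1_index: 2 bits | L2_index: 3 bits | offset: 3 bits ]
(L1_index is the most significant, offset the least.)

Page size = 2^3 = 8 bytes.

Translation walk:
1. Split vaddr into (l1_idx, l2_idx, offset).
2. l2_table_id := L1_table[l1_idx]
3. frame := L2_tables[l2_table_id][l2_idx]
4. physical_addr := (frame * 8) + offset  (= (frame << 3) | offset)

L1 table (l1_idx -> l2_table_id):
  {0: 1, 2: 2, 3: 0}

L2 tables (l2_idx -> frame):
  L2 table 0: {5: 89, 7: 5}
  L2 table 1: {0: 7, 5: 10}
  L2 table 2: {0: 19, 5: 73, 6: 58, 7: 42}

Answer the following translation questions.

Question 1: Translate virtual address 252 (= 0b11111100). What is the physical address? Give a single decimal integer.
Answer: 44

Derivation:
vaddr = 252 = 0b11111100
Split: l1_idx=3, l2_idx=7, offset=4
L1[3] = 0
L2[0][7] = 5
paddr = 5 * 8 + 4 = 44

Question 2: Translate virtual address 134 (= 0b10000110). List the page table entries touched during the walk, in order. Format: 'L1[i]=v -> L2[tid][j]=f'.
vaddr = 134 = 0b10000110
Split: l1_idx=2, l2_idx=0, offset=6

Answer: L1[2]=2 -> L2[2][0]=19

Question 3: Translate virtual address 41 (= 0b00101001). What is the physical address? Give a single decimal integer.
vaddr = 41 = 0b00101001
Split: l1_idx=0, l2_idx=5, offset=1
L1[0] = 1
L2[1][5] = 10
paddr = 10 * 8 + 1 = 81

Answer: 81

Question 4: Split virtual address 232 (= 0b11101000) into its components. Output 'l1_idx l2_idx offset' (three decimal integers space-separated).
vaddr = 232 = 0b11101000
  top 2 bits -> l1_idx = 3
  next 3 bits -> l2_idx = 5
  bottom 3 bits -> offset = 0

Answer: 3 5 0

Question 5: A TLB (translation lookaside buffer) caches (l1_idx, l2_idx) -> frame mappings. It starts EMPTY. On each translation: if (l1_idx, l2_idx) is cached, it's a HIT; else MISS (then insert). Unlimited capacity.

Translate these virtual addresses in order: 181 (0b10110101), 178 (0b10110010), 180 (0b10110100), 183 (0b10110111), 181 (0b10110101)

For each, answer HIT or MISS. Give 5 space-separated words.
Answer: MISS HIT HIT HIT HIT

Derivation:
vaddr=181: (2,6) not in TLB -> MISS, insert
vaddr=178: (2,6) in TLB -> HIT
vaddr=180: (2,6) in TLB -> HIT
vaddr=183: (2,6) in TLB -> HIT
vaddr=181: (2,6) in TLB -> HIT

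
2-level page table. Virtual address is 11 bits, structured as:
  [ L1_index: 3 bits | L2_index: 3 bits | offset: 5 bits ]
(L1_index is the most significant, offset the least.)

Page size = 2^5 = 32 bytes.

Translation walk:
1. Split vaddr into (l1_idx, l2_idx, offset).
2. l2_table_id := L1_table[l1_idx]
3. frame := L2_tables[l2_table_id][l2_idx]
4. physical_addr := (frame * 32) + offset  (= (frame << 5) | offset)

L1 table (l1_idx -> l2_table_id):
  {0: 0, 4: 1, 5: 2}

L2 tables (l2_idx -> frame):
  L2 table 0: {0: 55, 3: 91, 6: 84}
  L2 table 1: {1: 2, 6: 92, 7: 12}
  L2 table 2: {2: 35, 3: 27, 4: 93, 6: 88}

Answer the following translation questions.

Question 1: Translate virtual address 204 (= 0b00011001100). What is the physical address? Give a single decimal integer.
Answer: 2700

Derivation:
vaddr = 204 = 0b00011001100
Split: l1_idx=0, l2_idx=6, offset=12
L1[0] = 0
L2[0][6] = 84
paddr = 84 * 32 + 12 = 2700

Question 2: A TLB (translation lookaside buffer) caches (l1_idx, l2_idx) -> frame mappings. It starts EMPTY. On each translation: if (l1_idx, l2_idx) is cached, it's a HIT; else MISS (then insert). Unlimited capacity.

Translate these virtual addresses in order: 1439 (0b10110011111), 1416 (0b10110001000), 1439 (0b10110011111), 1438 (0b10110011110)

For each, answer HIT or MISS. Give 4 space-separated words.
vaddr=1439: (5,4) not in TLB -> MISS, insert
vaddr=1416: (5,4) in TLB -> HIT
vaddr=1439: (5,4) in TLB -> HIT
vaddr=1438: (5,4) in TLB -> HIT

Answer: MISS HIT HIT HIT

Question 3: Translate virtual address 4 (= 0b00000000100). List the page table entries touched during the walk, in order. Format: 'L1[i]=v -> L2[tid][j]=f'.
vaddr = 4 = 0b00000000100
Split: l1_idx=0, l2_idx=0, offset=4

Answer: L1[0]=0 -> L2[0][0]=55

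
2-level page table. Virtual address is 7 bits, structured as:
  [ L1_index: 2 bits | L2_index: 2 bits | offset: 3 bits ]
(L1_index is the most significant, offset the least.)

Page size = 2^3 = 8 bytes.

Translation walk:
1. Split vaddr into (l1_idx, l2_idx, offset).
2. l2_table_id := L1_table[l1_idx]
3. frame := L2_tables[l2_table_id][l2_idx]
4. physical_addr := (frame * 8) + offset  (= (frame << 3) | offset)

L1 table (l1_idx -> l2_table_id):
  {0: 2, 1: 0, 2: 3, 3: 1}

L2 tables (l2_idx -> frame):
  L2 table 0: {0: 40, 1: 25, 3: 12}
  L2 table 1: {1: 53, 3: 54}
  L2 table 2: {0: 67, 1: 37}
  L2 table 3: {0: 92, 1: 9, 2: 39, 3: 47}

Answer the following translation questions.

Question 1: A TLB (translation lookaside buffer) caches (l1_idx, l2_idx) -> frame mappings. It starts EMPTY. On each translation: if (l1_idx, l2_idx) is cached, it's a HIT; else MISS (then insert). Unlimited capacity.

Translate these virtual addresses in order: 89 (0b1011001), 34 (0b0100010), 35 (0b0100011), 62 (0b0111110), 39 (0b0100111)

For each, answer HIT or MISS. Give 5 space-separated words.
Answer: MISS MISS HIT MISS HIT

Derivation:
vaddr=89: (2,3) not in TLB -> MISS, insert
vaddr=34: (1,0) not in TLB -> MISS, insert
vaddr=35: (1,0) in TLB -> HIT
vaddr=62: (1,3) not in TLB -> MISS, insert
vaddr=39: (1,0) in TLB -> HIT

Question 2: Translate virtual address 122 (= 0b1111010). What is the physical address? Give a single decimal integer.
Answer: 434

Derivation:
vaddr = 122 = 0b1111010
Split: l1_idx=3, l2_idx=3, offset=2
L1[3] = 1
L2[1][3] = 54
paddr = 54 * 8 + 2 = 434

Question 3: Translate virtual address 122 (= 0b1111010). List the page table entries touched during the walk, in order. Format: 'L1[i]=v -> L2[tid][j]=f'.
vaddr = 122 = 0b1111010
Split: l1_idx=3, l2_idx=3, offset=2

Answer: L1[3]=1 -> L2[1][3]=54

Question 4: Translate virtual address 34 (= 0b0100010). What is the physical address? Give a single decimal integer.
vaddr = 34 = 0b0100010
Split: l1_idx=1, l2_idx=0, offset=2
L1[1] = 0
L2[0][0] = 40
paddr = 40 * 8 + 2 = 322

Answer: 322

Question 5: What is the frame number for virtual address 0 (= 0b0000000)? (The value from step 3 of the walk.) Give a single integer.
vaddr = 0: l1_idx=0, l2_idx=0
L1[0] = 2; L2[2][0] = 67

Answer: 67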